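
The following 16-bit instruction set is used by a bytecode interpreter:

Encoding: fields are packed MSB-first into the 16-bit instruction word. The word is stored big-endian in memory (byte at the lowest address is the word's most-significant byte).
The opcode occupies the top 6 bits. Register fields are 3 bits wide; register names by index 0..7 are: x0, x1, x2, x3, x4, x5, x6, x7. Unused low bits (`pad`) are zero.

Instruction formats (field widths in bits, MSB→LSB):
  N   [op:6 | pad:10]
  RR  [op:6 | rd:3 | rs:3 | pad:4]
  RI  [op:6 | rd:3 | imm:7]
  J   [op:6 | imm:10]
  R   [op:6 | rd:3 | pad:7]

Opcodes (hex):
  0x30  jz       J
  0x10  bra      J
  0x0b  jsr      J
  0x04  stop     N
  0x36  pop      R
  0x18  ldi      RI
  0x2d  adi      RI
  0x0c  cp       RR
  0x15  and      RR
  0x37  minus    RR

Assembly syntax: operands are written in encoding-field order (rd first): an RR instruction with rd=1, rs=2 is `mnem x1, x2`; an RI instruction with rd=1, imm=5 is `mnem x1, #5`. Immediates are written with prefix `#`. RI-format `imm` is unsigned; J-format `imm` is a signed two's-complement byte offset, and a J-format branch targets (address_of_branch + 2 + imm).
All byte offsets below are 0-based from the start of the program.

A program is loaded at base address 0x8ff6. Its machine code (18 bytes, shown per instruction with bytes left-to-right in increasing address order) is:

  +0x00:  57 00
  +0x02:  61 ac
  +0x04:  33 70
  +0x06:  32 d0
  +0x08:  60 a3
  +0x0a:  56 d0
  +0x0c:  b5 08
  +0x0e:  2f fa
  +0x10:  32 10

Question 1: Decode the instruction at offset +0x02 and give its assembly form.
ldi x3, #44

off 0x02: read 61 ac as big → 0x61ac
  op=0x61ac>>10=0x18 ⇒ ldi (RI)
  [9:7] rd=3 = x3
  [6:0] imm=44 = #44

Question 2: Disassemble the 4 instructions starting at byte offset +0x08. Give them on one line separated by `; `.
@+08  big-endian(60 a3) = 0x60a3
  opcode bits[15:10]=0x18: ldi/RI
  rd@[9:7]=0x1 ⇒ x1
  imm@[6:0]=0x23 ⇒ #35
@+0a  big-endian(56 d0) = 0x56d0
  opcode bits[15:10]=0x15: and/RR
  rd@[9:7]=0x5 ⇒ x5
  rs@[6:4]=0x5 ⇒ x5
@+0c  big-endian(b5 08) = 0xb508
  opcode bits[15:10]=0x2d: adi/RI
  rd@[9:7]=0x2 ⇒ x2
  imm@[6:0]=0x8 ⇒ #8
@+0e  big-endian(2f fa) = 0x2ffa
  opcode bits[15:10]=0xb: jsr/J
  imm@[9:0]=0x3fa (s10→-6) ⇒ #-6

ldi x1, #35; and x5, x5; adi x2, #8; jsr #-6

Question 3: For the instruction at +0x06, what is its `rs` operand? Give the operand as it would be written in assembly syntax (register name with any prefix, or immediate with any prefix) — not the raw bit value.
x5

[06] 32 d0 → 0x32d0
  op=0x32d0>>10=0xc ⇒ cp (RR)
  rd@[9:7]=0x5 ⇒ x5
  rs@[6:4]=0x5 ⇒ x5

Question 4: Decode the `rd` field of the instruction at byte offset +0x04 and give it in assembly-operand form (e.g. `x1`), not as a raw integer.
[04] 33 70 → 0x3370
  opcode bits[15:10]=0xc: cp/RR
  rd@[9:7]=0x6 ⇒ x6
  rs@[6:4]=0x7 ⇒ x7

x6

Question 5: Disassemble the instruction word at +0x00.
+0x00: 57 00 ⇒ word 0x5700 (big)
  op=0x5700>>10=0x15 ⇒ and (RR)
  [9:7] rd=6 = x6
  [6:4] rs=0 = x0

and x6, x0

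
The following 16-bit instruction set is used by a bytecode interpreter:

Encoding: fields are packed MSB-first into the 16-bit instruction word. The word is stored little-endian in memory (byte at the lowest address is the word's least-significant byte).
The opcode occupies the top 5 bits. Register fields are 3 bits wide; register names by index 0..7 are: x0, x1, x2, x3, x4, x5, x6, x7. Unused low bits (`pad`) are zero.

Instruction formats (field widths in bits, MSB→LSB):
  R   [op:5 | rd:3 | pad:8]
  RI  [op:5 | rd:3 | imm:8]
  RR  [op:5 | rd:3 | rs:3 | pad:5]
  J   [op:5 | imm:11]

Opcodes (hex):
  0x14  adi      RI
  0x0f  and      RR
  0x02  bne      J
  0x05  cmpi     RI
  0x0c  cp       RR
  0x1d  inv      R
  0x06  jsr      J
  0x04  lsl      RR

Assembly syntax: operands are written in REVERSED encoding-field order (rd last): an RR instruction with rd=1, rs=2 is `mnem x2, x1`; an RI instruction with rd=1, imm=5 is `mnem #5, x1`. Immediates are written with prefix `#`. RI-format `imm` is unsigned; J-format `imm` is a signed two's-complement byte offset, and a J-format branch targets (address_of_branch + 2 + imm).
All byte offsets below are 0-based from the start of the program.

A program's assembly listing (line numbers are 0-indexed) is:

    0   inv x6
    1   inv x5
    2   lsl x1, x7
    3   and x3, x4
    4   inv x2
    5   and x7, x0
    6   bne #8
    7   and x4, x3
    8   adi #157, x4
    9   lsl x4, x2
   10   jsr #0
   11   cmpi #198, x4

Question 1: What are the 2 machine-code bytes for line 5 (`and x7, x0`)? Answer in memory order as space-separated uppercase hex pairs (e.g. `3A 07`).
E0 78

line 5 (and): pack op=0xf:5|rd=0:3|rs=7:3|pad=0:5 = 0x78e0; little→ e0 78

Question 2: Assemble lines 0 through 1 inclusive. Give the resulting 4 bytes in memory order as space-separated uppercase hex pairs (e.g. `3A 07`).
00 EE 00 ED

line 0 (inv): pack op=0x1d:5|rd=6:3|pad=0:8 = 0xee00; little→ 00 ee
line 1 (inv): pack op=0x1d:5|rd=5:3|pad=0:8 = 0xed00; little→ 00 ed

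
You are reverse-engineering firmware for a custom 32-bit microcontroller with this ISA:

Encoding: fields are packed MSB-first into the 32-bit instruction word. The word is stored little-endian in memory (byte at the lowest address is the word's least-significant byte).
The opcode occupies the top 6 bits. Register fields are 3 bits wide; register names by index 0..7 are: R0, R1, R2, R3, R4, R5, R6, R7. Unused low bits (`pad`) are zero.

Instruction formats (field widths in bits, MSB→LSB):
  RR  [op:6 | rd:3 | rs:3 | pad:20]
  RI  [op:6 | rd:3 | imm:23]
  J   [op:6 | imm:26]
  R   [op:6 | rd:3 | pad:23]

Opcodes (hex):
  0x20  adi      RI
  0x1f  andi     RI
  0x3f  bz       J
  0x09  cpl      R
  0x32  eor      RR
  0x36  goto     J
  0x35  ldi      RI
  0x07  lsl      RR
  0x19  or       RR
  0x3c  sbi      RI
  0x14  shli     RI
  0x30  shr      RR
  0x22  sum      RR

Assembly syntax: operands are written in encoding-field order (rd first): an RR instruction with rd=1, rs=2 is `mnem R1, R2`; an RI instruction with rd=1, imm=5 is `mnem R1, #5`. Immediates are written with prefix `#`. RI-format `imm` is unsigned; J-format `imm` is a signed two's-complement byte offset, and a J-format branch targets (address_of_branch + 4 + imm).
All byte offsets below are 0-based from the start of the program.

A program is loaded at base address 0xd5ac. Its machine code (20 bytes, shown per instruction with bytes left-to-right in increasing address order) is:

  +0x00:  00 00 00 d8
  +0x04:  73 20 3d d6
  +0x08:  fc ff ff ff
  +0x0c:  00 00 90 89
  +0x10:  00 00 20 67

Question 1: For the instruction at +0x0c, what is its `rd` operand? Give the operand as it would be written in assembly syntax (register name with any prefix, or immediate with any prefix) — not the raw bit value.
R3

@+0c  little-endian(00 00 90 89) = 0x89900000
  op=0x89900000>>26=0x22 ⇒ sum (RR)
  rd: (w>>23)&0x7=0x3 → R3
  rs: (w>>20)&0x7=0x1 → R1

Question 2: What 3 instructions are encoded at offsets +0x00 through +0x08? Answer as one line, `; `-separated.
@+00  little-endian(00 00 00 d8) = 0xd8000000
  opcode bits[31:26]=0x36: goto/J
  imm: (w>>0)&0x3ffffff=0x0 → #0
@+04  little-endian(73 20 3d d6) = 0xd63d2073
  opcode bits[31:26]=0x35: ldi/RI
  rd: (w>>23)&0x7=0x4 → R4
  imm: (w>>0)&0x7fffff=0x3d2073 → #4006003
@+08  little-endian(fc ff ff ff) = 0xfffffffc
  opcode bits[31:26]=0x3f: bz/J
  imm: (w>>0)&0x3ffffff=0x3fffffc (s26→-4) → #-4

goto #0; ldi R4, #4006003; bz #-4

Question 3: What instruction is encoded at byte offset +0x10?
+0x10: 00 00 20 67 ⇒ word 0x67200000 (little)
  top 6b → 0x19 → or [RR]
  rd: (w>>23)&0x7=0x6 → R6
  rs: (w>>20)&0x7=0x2 → R2

or R6, R2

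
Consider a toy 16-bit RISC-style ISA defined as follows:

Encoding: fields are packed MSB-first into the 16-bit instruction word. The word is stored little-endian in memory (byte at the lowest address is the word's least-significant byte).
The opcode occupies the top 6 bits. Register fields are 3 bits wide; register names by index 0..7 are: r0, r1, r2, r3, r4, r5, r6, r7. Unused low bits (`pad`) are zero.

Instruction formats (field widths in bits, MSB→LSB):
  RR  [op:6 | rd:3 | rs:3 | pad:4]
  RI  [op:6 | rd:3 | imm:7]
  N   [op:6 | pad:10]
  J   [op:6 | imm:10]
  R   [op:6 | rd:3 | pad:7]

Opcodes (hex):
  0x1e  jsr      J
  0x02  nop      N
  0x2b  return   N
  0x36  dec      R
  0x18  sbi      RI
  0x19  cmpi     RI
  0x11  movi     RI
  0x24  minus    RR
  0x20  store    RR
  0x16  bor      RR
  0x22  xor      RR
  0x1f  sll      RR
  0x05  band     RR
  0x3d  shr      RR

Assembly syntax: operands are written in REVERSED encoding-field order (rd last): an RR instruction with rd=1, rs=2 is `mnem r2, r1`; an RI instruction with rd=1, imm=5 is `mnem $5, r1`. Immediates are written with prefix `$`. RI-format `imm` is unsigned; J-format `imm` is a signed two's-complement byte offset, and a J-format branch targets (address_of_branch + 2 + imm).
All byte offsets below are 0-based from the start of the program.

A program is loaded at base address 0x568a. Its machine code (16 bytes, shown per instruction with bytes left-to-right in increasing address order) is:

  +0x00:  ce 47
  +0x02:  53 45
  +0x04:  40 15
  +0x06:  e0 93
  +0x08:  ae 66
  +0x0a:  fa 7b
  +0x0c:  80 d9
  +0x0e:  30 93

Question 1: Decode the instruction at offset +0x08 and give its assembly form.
cmpi $46, r5

off 0x08: read ae 66 as little → 0x66ae
  op=0x66ae>>10=0x19 ⇒ cmpi (RI)
  [9:7] rd=5 = r5
  [6:0] imm=46 = $46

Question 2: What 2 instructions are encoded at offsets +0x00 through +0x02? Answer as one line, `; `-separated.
movi $78, r7; movi $83, r2

+0x00: ce 47 ⇒ word 0x47ce (little)
  top 6b → 0x11 → movi [RI]
  [9:7] rd=7 = r7
  [6:0] imm=78 = $78
+0x02: 53 45 ⇒ word 0x4553 (little)
  top 6b → 0x11 → movi [RI]
  [9:7] rd=2 = r2
  [6:0] imm=83 = $83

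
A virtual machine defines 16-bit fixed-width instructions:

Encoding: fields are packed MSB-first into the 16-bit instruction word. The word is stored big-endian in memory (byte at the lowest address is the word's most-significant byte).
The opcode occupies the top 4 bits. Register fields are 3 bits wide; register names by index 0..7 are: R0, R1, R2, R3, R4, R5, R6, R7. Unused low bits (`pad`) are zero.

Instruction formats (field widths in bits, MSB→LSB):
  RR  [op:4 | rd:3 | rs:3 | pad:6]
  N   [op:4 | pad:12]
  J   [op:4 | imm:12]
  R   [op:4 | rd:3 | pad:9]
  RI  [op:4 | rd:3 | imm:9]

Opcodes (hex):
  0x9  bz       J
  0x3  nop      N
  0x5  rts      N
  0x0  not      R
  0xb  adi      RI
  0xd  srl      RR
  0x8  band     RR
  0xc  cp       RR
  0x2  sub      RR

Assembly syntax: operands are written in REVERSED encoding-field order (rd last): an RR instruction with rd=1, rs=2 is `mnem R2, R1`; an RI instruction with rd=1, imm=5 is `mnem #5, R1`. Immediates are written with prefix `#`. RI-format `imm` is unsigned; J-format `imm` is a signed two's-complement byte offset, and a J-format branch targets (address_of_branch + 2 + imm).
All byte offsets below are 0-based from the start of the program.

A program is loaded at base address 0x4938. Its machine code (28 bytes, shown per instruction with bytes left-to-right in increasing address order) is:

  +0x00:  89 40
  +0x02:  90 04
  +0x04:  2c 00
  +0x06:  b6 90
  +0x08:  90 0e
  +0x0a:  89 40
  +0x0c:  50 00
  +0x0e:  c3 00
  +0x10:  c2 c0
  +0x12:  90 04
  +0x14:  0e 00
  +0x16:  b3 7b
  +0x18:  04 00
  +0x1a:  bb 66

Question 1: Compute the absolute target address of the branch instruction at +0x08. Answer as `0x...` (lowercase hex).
0x4950

[08] 90 0e → 0x900e
  top 4b → 0x9 → bz [J]
  imm: (w>>0)&0xfff=0xe → #14
  target = base 0x4938 + off 0x08 + 2 + imm 14 = 0x4950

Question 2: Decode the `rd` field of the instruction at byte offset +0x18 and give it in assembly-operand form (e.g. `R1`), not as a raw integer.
@+18  big-endian(04 00) = 0x0400
  top 4b → 0x0 → not [R]
  rd@[11:9]=0x2 ⇒ R2

R2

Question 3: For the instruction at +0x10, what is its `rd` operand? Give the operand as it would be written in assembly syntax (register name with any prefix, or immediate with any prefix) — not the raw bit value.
R1

@+10  big-endian(c2 c0) = 0xc2c0
  opcode bits[15:12]=0xc: cp/RR
  [11:9] rd=1 = R1
  [8:6] rs=3 = R3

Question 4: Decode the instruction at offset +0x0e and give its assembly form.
cp R4, R1

[0e] c3 00 → 0xc300
  op=0xc300>>12=0xc ⇒ cp (RR)
  rd@[11:9]=0x1 ⇒ R1
  rs@[8:6]=0x4 ⇒ R4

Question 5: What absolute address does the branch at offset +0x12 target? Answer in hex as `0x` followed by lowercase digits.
[12] 90 04 → 0x9004
  opcode bits[15:12]=0x9: bz/J
  imm: (w>>0)&0xfff=0x4 → #4
  target = base 0x4938 + off 0x12 + 2 + imm 4 = 0x4950

0x4950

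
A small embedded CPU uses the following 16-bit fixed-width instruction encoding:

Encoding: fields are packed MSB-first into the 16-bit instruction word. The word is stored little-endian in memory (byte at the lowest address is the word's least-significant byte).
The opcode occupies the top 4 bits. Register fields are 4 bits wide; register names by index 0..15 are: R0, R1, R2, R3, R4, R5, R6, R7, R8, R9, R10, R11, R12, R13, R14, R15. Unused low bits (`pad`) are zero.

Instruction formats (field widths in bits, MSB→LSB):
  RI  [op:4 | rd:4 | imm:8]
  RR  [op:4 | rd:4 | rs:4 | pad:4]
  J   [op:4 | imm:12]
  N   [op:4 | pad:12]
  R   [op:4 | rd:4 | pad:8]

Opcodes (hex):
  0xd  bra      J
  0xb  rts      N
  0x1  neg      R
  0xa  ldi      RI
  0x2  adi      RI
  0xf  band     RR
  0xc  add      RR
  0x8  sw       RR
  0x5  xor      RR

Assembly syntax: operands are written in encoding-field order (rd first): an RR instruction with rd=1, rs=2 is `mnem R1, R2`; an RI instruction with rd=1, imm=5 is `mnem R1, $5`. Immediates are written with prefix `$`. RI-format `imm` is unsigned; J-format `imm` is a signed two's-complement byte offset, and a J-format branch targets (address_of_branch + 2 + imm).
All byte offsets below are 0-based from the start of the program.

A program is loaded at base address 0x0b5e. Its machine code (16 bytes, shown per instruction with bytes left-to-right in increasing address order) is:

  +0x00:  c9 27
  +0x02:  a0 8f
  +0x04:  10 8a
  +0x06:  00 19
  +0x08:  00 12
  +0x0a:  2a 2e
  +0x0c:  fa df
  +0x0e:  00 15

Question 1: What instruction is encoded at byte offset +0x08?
off 0x08: read 00 12 as little → 0x1200
  op=0x1200>>12=0x1 ⇒ neg (R)
  [11:8] rd=2 = R2

neg R2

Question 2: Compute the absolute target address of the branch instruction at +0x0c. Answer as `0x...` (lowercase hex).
0x0b66

+0x0c: fa df ⇒ word 0xdffa (little)
  op=0xdffa>>12=0xd ⇒ bra (J)
  imm@[11:0]=0xffa (s12→-6) ⇒ $-6
  target = base 0x0b5e + off 0x0c + 2 + imm -6 = 0x0b66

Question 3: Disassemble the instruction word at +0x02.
sw R15, R10

[02] a0 8f → 0x8fa0
  top 4b → 0x8 → sw [RR]
  rd@[11:8]=0xf ⇒ R15
  rs@[7:4]=0xa ⇒ R10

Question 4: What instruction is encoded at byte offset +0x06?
neg R9

[06] 00 19 → 0x1900
  opcode bits[15:12]=0x1: neg/R
  [11:8] rd=9 = R9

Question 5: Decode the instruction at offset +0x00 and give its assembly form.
adi R7, $201

[00] c9 27 → 0x27c9
  top 4b → 0x2 → adi [RI]
  rd@[11:8]=0x7 ⇒ R7
  imm@[7:0]=0xc9 ⇒ $201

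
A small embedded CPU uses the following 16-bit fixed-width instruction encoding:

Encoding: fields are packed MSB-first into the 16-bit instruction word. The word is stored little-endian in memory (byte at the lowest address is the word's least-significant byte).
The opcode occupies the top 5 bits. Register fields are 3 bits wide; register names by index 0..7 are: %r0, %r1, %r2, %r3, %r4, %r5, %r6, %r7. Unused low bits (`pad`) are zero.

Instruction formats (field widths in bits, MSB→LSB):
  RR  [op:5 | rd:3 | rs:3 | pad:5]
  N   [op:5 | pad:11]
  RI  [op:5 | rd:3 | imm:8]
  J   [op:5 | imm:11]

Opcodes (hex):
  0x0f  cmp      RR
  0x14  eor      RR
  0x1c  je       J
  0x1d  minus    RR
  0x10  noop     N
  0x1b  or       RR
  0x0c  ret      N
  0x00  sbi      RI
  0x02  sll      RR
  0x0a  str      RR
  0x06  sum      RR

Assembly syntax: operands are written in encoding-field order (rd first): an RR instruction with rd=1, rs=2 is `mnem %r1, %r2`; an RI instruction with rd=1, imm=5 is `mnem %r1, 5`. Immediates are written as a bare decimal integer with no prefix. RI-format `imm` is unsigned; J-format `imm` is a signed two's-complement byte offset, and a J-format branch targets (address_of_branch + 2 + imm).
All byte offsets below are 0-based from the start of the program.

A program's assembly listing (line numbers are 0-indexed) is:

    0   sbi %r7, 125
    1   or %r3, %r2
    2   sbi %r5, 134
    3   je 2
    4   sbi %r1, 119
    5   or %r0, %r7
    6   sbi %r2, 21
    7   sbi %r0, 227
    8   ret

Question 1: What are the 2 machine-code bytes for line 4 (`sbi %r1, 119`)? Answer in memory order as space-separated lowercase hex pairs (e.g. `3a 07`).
77 01

L4: sbi op=0x0:5|rd=1:3|imm=119:8 ⇒ 0x0177 ⇒ little 77 01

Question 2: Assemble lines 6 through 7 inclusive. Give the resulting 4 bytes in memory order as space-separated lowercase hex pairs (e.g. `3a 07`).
6. sbi fields op=0x0:5|rd=2:3|imm=21:8 → word 0215h → 15 02
7. sbi fields op=0x0:5|rd=0:3|imm=227:8 → word 00e3h → e3 00

15 02 e3 00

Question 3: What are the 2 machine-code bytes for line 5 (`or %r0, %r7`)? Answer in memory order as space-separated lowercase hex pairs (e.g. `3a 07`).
e0 d8

L5: or op=0x1b:5|rd=0:3|rs=7:3|pad=0:5 ⇒ 0xd8e0 ⇒ little e0 d8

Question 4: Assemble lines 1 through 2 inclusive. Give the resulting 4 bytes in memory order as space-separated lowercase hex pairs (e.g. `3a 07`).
40 db 86 05

1. or fields op=0x1b:5|rd=3:3|rs=2:3|pad=0:5 → word db40h → 40 db
2. sbi fields op=0x0:5|rd=5:3|imm=134:8 → word 0586h → 86 05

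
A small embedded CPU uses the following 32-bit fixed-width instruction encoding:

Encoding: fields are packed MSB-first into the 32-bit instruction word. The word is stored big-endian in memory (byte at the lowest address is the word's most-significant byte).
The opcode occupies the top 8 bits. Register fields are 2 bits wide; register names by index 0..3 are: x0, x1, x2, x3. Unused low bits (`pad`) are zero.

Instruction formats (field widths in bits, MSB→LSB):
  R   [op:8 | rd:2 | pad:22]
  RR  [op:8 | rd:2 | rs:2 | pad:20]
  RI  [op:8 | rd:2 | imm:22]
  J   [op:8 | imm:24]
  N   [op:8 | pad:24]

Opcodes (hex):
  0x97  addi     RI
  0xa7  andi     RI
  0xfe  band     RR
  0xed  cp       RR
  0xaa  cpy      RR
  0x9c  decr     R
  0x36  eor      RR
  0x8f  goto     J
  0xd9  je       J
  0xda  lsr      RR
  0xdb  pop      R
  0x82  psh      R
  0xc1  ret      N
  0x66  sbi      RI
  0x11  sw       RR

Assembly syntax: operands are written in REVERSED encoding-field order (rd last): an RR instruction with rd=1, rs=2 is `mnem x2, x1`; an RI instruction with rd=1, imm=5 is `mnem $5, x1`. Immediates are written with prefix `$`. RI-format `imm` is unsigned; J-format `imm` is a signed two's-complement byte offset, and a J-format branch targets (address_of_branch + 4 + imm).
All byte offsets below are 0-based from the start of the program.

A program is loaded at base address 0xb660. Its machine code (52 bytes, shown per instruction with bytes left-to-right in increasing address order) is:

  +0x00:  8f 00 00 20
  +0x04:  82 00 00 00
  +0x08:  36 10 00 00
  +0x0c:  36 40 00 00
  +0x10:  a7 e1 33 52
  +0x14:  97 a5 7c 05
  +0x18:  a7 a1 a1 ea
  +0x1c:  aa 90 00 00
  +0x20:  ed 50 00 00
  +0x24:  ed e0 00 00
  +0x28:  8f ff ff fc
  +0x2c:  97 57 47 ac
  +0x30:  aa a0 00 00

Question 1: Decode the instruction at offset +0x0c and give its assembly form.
[0c] 36 40 00 00 → 0x36400000
  top 8b → 0x36 → eor [RR]
  rd: (w>>22)&0x3=0x1 → x1
  rs: (w>>20)&0x3=0x0 → x0

eor x0, x1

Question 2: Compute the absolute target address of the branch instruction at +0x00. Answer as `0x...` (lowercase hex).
@+00  big-endian(8f 00 00 20) = 0x8f000020
  opcode bits[31:24]=0x8f: goto/J
  [23:0] imm=32 = $32
  target = base 0xb660 + off 0x00 + 4 + imm 32 = 0xb684

0xb684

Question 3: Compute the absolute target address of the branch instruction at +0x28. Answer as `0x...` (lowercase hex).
0xb688

off 0x28: read 8f ff ff fc as big → 0x8ffffffc
  op=0x8ffffffc>>24=0x8f ⇒ goto (J)
  [23:0] imm=16777212 (s24→-4) = $-4
  target = base 0xb660 + off 0x28 + 4 + imm -4 = 0xb688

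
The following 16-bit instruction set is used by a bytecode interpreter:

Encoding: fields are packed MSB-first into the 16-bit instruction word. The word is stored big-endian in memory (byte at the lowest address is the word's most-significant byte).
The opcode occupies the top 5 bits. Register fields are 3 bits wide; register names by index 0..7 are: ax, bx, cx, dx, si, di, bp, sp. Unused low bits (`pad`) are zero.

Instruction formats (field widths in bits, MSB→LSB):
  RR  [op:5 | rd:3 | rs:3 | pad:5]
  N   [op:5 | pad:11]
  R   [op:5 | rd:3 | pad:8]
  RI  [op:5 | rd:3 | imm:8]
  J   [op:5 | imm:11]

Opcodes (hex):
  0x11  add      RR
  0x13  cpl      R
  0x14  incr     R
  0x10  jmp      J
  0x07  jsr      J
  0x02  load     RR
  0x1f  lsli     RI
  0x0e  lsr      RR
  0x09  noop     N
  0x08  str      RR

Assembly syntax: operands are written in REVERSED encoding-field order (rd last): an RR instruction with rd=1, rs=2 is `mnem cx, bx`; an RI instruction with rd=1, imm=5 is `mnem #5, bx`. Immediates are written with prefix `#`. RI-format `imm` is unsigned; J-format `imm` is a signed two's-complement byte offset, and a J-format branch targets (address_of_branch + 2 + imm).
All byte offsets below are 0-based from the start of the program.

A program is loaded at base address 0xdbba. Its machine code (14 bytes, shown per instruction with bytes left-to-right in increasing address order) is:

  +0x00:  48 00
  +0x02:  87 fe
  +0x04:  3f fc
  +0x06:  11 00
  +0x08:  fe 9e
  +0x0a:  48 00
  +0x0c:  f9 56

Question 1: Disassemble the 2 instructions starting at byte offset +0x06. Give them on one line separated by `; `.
load ax, bx; lsli #158, bp

[06] 11 00 → 0x1100
  opcode bits[15:11]=0x2: load/RR
  rd: (w>>8)&0x7=0x1 → bx
  rs: (w>>5)&0x7=0x0 → ax
[08] fe 9e → 0xfe9e
  opcode bits[15:11]=0x1f: lsli/RI
  rd: (w>>8)&0x7=0x6 → bp
  imm: (w>>0)&0xff=0x9e → #158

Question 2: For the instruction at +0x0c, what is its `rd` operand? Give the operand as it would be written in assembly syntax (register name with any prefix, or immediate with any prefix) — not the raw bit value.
bx

@+0c  big-endian(f9 56) = 0xf956
  op=0xf956>>11=0x1f ⇒ lsli (RI)
  rd: (w>>8)&0x7=0x1 → bx
  imm: (w>>0)&0xff=0x56 → #86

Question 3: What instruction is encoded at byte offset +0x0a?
@+0a  big-endian(48 00) = 0x4800
  top 5b → 0x9 → noop [N]

noop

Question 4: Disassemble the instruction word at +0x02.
[02] 87 fe → 0x87fe
  top 5b → 0x10 → jmp [J]
  imm: (w>>0)&0x7ff=0x7fe (s11→-2) → #-2

jmp #-2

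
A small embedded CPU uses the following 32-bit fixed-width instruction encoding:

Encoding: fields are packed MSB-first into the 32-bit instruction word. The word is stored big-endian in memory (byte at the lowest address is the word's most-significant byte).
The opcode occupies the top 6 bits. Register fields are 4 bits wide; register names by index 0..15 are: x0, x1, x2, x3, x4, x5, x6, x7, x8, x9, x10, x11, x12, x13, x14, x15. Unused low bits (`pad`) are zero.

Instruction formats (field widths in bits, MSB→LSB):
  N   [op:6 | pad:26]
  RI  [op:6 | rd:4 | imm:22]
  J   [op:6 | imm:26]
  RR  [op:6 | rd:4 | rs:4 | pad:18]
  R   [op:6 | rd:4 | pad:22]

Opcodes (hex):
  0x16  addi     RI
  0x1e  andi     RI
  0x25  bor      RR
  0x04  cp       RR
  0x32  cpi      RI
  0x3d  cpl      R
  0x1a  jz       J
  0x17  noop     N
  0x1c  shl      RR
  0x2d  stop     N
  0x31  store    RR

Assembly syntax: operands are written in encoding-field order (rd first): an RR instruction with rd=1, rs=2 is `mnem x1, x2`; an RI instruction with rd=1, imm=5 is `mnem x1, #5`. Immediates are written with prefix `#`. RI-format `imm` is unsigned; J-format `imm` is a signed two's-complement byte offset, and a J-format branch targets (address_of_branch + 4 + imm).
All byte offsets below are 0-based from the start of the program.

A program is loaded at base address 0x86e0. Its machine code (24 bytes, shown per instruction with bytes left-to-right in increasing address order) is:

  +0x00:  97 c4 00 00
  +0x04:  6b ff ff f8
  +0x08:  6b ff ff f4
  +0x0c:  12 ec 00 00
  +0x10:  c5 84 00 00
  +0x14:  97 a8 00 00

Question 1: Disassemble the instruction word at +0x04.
jz #-8

off 0x04: read 6b ff ff f8 as big → 0x6bfffff8
  top 6b → 0x1a → jz [J]
  imm@[25:0]=0x3fffff8 (s26→-8) ⇒ #-8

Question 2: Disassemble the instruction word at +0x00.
bor x15, x1

[00] 97 c4 00 00 → 0x97c40000
  opcode bits[31:26]=0x25: bor/RR
  [25:22] rd=15 = x15
  [21:18] rs=1 = x1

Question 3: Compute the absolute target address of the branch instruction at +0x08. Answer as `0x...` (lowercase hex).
[08] 6b ff ff f4 → 0x6bfffff4
  top 6b → 0x1a → jz [J]
  imm: (w>>0)&0x3ffffff=0x3fffff4 (s26→-12) → #-12
  target = base 0x86e0 + off 0x08 + 4 + imm -12 = 0x86e0

0x86e0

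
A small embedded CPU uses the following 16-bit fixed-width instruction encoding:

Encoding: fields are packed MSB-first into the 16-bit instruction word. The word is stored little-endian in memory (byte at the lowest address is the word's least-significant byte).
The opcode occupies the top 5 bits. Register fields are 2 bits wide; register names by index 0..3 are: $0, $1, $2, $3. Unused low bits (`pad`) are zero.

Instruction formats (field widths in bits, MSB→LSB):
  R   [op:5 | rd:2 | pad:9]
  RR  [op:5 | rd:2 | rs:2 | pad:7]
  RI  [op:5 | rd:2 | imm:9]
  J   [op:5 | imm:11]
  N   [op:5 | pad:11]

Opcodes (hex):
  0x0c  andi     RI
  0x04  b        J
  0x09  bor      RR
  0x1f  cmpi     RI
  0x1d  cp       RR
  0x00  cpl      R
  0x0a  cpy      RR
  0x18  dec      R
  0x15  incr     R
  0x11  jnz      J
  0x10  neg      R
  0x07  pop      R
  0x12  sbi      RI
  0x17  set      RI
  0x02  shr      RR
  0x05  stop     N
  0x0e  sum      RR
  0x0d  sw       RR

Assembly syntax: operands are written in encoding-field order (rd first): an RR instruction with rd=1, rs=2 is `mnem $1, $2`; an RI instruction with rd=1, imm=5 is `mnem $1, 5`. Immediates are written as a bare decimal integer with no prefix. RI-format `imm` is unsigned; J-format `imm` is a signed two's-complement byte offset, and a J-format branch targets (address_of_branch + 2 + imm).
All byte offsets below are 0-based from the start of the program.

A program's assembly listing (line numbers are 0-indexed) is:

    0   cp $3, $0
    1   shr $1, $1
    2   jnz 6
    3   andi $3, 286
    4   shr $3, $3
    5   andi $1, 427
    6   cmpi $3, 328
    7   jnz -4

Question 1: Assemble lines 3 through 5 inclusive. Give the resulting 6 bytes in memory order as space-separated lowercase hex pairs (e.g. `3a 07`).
1e 67 80 17 ab 63

3. andi fields op=0xc:5|rd=3:2|imm=286:9 → word 671eh → 1e 67
4. shr fields op=0x2:5|rd=3:2|rs=3:2|pad=0:7 → word 1780h → 80 17
5. andi fields op=0xc:5|rd=1:2|imm=427:9 → word 63abh → ab 63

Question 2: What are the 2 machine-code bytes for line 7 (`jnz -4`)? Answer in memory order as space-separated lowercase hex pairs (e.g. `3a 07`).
line 7 (jnz): pack op=0x11:5|imm=-4:11 = 0x8ffc; little→ fc 8f

fc 8f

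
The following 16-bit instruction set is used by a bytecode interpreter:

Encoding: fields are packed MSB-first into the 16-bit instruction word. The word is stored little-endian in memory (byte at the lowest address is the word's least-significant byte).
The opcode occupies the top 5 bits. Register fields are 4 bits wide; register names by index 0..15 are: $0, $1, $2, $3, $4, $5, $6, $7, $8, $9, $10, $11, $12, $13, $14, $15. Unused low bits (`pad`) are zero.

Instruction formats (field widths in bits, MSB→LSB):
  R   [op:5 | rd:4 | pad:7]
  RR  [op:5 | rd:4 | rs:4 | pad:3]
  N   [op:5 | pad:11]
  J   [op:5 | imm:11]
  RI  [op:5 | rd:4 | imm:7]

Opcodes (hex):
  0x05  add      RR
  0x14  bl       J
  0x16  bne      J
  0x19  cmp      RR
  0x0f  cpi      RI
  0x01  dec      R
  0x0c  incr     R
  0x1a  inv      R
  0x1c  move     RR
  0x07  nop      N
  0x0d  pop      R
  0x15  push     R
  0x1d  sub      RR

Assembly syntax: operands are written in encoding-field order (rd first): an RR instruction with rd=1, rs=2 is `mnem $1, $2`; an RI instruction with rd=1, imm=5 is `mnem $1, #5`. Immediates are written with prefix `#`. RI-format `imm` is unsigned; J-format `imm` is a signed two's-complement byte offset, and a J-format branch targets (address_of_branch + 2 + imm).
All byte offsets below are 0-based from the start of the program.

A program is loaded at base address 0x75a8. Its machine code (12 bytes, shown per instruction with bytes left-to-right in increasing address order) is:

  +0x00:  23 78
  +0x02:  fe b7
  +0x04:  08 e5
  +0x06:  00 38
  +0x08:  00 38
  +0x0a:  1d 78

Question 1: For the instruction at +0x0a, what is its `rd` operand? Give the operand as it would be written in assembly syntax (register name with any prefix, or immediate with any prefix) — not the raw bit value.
$0

off 0x0a: read 1d 78 as little → 0x781d
  op=0x781d>>11=0xf ⇒ cpi (RI)
  rd@[10:7]=0x0 ⇒ $0
  imm@[6:0]=0x1d ⇒ #29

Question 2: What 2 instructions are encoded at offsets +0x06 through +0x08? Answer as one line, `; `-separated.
nop; nop

off 0x06: read 00 38 as little → 0x3800
  opcode bits[15:11]=0x7: nop/N
off 0x08: read 00 38 as little → 0x3800
  opcode bits[15:11]=0x7: nop/N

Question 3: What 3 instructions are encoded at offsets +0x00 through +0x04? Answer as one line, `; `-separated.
@+00  little-endian(23 78) = 0x7823
  top 5b → 0xf → cpi [RI]
  rd: (w>>7)&0xf=0x0 → $0
  imm: (w>>0)&0x7f=0x23 → #35
@+02  little-endian(fe b7) = 0xb7fe
  top 5b → 0x16 → bne [J]
  imm: (w>>0)&0x7ff=0x7fe (s11→-2) → #-2
@+04  little-endian(08 e5) = 0xe508
  top 5b → 0x1c → move [RR]
  rd: (w>>7)&0xf=0xa → $10
  rs: (w>>3)&0xf=0x1 → $1

cpi $0, #35; bne #-2; move $10, $1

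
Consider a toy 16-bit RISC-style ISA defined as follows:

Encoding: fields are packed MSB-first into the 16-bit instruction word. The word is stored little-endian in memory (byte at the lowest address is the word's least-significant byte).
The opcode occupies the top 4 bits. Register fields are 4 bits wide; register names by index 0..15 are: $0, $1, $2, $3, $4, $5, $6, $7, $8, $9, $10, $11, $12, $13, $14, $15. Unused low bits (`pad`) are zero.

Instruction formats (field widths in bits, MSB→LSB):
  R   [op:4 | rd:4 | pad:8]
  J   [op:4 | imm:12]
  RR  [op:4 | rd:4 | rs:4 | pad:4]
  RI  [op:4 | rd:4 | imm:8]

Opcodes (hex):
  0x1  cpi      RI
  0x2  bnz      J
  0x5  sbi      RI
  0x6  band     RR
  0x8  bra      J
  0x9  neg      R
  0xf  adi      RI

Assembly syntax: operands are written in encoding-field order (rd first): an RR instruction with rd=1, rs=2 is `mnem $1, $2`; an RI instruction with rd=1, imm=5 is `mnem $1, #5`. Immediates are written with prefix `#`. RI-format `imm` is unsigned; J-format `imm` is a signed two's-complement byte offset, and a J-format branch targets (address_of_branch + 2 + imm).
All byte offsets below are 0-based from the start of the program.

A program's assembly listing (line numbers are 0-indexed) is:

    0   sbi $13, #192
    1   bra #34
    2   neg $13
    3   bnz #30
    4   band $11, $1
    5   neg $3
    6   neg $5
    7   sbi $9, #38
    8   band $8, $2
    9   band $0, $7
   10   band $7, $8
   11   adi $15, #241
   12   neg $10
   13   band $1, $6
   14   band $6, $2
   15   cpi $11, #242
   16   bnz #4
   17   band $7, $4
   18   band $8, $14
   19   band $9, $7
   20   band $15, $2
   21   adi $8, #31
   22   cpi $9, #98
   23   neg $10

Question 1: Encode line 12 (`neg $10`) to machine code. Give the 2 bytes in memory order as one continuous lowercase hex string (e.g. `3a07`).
L12: neg op=0x9:4|rd=10:4|pad=0:8 ⇒ 0x9a00 ⇒ little 00 9a

009a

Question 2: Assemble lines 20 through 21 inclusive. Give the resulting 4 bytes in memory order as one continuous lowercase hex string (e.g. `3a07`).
20. band fields op=0x6:4|rd=15:4|rs=2:4|pad=0:4 → word 6f20h → 20 6f
21. adi fields op=0xf:4|rd=8:4|imm=31:8 → word f81fh → 1f f8

206f1ff8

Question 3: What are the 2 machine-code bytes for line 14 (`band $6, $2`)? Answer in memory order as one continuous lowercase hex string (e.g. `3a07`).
2066

L14: band op=0x6:4|rd=6:4|rs=2:4|pad=0:4 ⇒ 0x6620 ⇒ little 20 66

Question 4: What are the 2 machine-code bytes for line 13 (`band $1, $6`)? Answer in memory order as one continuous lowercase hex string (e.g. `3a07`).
6061

line 13 (band): pack op=0x6:4|rd=1:4|rs=6:4|pad=0:4 = 0x6160; little→ 60 61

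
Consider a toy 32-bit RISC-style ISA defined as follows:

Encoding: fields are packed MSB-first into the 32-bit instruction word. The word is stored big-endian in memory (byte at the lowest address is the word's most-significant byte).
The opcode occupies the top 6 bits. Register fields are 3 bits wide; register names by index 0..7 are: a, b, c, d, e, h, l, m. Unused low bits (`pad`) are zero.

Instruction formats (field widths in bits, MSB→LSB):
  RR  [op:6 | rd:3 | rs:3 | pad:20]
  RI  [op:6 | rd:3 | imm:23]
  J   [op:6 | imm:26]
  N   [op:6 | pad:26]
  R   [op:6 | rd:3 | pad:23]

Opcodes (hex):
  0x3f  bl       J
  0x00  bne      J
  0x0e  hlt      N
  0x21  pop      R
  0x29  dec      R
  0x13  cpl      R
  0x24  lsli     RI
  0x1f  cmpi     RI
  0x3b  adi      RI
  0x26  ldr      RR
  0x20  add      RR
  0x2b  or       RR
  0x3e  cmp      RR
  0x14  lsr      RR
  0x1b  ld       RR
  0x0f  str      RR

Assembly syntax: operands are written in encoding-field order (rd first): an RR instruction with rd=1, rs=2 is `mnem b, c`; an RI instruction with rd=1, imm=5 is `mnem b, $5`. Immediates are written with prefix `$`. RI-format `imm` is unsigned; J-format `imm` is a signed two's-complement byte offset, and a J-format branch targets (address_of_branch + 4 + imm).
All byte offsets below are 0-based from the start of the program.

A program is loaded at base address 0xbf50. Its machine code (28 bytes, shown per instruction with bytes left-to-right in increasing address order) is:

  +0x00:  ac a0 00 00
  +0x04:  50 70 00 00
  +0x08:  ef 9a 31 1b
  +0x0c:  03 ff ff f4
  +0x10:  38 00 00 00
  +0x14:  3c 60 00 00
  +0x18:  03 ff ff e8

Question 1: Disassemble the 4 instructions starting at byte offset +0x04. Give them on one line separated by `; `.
lsr a, m; adi m, $1716507; bne $-12; hlt

@+04  big-endian(50 70 00 00) = 0x50700000
  top 6b → 0x14 → lsr [RR]
  [25:23] rd=0 = a
  [22:20] rs=7 = m
@+08  big-endian(ef 9a 31 1b) = 0xef9a311b
  top 6b → 0x3b → adi [RI]
  [25:23] rd=7 = m
  [22:0] imm=1716507 = $1716507
@+0c  big-endian(03 ff ff f4) = 0x03fffff4
  top 6b → 0x0 → bne [J]
  [25:0] imm=67108852 (s26→-12) = $-12
@+10  big-endian(38 00 00 00) = 0x38000000
  top 6b → 0xe → hlt [N]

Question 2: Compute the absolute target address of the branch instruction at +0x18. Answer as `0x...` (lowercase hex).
0xbf54

[18] 03 ff ff e8 → 0x03ffffe8
  opcode bits[31:26]=0x0: bne/J
  imm@[25:0]=0x3ffffe8 (s26→-24) ⇒ $-24
  target = base 0xbf50 + off 0x18 + 4 + imm -24 = 0xbf54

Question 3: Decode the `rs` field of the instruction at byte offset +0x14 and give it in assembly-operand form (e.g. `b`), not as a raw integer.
[14] 3c 60 00 00 → 0x3c600000
  top 6b → 0xf → str [RR]
  rd: (w>>23)&0x7=0x0 → a
  rs: (w>>20)&0x7=0x6 → l

l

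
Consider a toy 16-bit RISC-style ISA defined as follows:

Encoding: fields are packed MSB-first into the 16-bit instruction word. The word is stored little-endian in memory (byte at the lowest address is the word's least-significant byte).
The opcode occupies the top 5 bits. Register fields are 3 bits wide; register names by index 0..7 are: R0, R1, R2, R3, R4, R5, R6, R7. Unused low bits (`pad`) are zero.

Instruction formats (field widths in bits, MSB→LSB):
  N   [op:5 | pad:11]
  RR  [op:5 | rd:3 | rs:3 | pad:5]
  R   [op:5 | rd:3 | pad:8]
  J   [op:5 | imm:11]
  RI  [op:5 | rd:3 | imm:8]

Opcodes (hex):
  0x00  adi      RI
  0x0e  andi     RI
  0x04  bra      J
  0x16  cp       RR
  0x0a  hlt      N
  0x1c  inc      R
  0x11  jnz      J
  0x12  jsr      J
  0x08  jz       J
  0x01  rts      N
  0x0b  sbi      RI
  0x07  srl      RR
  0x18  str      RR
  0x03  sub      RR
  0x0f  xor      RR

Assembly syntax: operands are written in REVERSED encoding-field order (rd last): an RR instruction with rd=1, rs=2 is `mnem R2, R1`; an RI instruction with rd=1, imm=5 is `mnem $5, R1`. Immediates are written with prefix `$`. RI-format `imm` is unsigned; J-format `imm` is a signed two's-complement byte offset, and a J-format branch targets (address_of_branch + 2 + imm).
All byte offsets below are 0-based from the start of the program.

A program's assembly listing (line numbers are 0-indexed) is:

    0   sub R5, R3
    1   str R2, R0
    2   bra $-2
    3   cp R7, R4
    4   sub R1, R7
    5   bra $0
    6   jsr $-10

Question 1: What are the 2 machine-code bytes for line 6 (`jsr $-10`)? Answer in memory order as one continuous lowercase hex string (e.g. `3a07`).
f697

line 6 (jsr): pack op=0x12:5|imm=-10:11 = 0x97f6; little→ f6 97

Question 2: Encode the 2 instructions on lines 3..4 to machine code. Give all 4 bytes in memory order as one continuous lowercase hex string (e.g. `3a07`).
3. cp fields op=0x16:5|rd=4:3|rs=7:3|pad=0:5 → word b4e0h → e0 b4
4. sub fields op=0x3:5|rd=7:3|rs=1:3|pad=0:5 → word 1f20h → 20 1f

e0b4201f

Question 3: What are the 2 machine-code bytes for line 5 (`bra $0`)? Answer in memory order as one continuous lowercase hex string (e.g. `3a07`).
0020

L5: bra op=0x4:5|imm=0:11 ⇒ 0x2000 ⇒ little 00 20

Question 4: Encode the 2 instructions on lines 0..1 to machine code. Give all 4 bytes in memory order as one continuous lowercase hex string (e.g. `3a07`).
a01b40c0

0. sub fields op=0x3:5|rd=3:3|rs=5:3|pad=0:5 → word 1ba0h → a0 1b
1. str fields op=0x18:5|rd=0:3|rs=2:3|pad=0:5 → word c040h → 40 c0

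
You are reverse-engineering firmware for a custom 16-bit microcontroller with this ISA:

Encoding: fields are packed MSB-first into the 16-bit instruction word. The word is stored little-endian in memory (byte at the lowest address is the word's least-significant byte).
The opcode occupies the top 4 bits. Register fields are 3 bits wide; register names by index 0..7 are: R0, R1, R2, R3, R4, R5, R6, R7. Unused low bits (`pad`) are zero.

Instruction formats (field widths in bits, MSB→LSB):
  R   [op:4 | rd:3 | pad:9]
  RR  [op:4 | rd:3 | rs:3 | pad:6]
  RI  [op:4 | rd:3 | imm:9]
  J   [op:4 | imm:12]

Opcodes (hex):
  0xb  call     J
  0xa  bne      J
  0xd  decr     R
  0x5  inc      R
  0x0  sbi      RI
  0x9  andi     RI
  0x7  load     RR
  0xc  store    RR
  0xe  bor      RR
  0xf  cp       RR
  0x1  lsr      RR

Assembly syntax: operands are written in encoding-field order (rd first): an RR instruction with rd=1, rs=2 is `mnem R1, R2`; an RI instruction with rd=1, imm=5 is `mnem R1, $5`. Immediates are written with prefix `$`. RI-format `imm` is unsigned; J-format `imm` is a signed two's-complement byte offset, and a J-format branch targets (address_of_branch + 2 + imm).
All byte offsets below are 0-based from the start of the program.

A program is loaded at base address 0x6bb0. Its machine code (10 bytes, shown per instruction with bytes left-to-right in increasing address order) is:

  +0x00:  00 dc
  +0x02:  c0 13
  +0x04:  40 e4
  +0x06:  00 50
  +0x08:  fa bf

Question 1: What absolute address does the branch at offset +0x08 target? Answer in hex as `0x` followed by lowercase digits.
@+08  little-endian(fa bf) = 0xbffa
  op=0xbffa>>12=0xb ⇒ call (J)
  imm@[11:0]=0xffa (s12→-6) ⇒ $-6
  target = base 0x6bb0 + off 0x08 + 2 + imm -6 = 0x6bb4

0x6bb4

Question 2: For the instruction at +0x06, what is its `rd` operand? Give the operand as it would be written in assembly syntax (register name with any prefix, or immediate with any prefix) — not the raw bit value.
+0x06: 00 50 ⇒ word 0x5000 (little)
  opcode bits[15:12]=0x5: inc/R
  rd: (w>>9)&0x7=0x0 → R0

R0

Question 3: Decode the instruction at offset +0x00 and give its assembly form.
decr R6

off 0x00: read 00 dc as little → 0xdc00
  opcode bits[15:12]=0xd: decr/R
  rd@[11:9]=0x6 ⇒ R6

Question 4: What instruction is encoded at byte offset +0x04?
+0x04: 40 e4 ⇒ word 0xe440 (little)
  top 4b → 0xe → bor [RR]
  rd@[11:9]=0x2 ⇒ R2
  rs@[8:6]=0x1 ⇒ R1

bor R2, R1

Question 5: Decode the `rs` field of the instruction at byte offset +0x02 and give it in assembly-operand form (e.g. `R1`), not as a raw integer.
R7

@+02  little-endian(c0 13) = 0x13c0
  top 4b → 0x1 → lsr [RR]
  [11:9] rd=1 = R1
  [8:6] rs=7 = R7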